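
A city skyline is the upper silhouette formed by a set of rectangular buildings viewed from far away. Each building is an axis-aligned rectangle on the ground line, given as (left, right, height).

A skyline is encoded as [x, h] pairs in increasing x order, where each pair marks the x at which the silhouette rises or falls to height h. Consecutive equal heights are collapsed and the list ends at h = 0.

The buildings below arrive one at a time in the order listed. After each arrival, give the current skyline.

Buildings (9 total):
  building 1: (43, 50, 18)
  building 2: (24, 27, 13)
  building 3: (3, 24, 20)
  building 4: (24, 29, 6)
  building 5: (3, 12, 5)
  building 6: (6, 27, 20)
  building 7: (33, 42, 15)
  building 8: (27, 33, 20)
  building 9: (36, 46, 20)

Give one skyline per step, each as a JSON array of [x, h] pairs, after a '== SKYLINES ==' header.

== SKYLINES ==
[[43,18],[50,0]]
[[24,13],[27,0],[43,18],[50,0]]
[[3,20],[24,13],[27,0],[43,18],[50,0]]
[[3,20],[24,13],[27,6],[29,0],[43,18],[50,0]]
[[3,20],[24,13],[27,6],[29,0],[43,18],[50,0]]
[[3,20],[27,6],[29,0],[43,18],[50,0]]
[[3,20],[27,6],[29,0],[33,15],[42,0],[43,18],[50,0]]
[[3,20],[33,15],[42,0],[43,18],[50,0]]
[[3,20],[33,15],[36,20],[46,18],[50,0]]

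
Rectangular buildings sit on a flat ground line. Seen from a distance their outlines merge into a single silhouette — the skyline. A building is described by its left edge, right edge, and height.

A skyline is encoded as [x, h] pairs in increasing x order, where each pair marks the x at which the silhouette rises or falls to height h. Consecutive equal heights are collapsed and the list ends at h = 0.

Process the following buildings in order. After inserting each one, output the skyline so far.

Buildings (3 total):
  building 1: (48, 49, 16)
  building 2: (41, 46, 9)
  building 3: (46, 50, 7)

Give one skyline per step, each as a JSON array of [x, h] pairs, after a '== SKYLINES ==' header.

== SKYLINES ==
[[48,16],[49,0]]
[[41,9],[46,0],[48,16],[49,0]]
[[41,9],[46,7],[48,16],[49,7],[50,0]]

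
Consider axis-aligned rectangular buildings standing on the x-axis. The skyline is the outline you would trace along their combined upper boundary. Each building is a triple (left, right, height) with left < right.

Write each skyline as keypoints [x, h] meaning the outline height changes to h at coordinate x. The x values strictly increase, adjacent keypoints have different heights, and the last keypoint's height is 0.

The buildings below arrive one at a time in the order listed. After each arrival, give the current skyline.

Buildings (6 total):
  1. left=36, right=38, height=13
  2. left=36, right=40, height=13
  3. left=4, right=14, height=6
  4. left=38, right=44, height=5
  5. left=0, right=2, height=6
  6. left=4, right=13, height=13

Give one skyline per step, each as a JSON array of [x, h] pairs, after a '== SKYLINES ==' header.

== SKYLINES ==
[[36,13],[38,0]]
[[36,13],[40,0]]
[[4,6],[14,0],[36,13],[40,0]]
[[4,6],[14,0],[36,13],[40,5],[44,0]]
[[0,6],[2,0],[4,6],[14,0],[36,13],[40,5],[44,0]]
[[0,6],[2,0],[4,13],[13,6],[14,0],[36,13],[40,5],[44,0]]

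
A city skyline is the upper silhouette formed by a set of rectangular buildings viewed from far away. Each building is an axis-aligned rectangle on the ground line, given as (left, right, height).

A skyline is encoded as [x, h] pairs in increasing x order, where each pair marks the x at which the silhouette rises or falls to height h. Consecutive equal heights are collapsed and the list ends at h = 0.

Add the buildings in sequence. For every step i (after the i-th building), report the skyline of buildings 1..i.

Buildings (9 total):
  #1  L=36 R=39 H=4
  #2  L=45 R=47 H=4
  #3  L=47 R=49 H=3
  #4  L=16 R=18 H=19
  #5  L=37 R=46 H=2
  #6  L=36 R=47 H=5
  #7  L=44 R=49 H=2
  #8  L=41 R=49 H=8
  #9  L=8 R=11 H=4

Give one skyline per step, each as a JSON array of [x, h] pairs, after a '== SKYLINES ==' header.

== SKYLINES ==
[[36,4],[39,0]]
[[36,4],[39,0],[45,4],[47,0]]
[[36,4],[39,0],[45,4],[47,3],[49,0]]
[[16,19],[18,0],[36,4],[39,0],[45,4],[47,3],[49,0]]
[[16,19],[18,0],[36,4],[39,2],[45,4],[47,3],[49,0]]
[[16,19],[18,0],[36,5],[47,3],[49,0]]
[[16,19],[18,0],[36,5],[47,3],[49,0]]
[[16,19],[18,0],[36,5],[41,8],[49,0]]
[[8,4],[11,0],[16,19],[18,0],[36,5],[41,8],[49,0]]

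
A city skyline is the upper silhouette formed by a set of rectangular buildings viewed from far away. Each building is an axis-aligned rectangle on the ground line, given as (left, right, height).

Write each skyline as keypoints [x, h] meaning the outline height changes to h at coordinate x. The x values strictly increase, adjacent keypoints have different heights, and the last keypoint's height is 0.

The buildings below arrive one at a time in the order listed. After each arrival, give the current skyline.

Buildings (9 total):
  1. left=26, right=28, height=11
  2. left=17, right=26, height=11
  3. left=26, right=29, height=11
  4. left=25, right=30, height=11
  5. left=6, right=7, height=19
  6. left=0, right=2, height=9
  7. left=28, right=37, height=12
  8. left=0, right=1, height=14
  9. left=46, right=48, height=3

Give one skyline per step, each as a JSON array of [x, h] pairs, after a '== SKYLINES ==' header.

== SKYLINES ==
[[26,11],[28,0]]
[[17,11],[28,0]]
[[17,11],[29,0]]
[[17,11],[30,0]]
[[6,19],[7,0],[17,11],[30,0]]
[[0,9],[2,0],[6,19],[7,0],[17,11],[30,0]]
[[0,9],[2,0],[6,19],[7,0],[17,11],[28,12],[37,0]]
[[0,14],[1,9],[2,0],[6,19],[7,0],[17,11],[28,12],[37,0]]
[[0,14],[1,9],[2,0],[6,19],[7,0],[17,11],[28,12],[37,0],[46,3],[48,0]]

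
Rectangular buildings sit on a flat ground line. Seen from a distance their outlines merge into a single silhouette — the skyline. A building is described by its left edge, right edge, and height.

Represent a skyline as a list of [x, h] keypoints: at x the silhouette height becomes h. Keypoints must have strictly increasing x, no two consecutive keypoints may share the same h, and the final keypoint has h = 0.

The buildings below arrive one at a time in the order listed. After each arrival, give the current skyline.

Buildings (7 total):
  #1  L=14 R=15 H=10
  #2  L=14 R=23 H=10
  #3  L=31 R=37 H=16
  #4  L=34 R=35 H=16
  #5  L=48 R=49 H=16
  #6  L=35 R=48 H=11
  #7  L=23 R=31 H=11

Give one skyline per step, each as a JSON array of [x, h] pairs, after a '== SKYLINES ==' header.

== SKYLINES ==
[[14,10],[15,0]]
[[14,10],[23,0]]
[[14,10],[23,0],[31,16],[37,0]]
[[14,10],[23,0],[31,16],[37,0]]
[[14,10],[23,0],[31,16],[37,0],[48,16],[49,0]]
[[14,10],[23,0],[31,16],[37,11],[48,16],[49,0]]
[[14,10],[23,11],[31,16],[37,11],[48,16],[49,0]]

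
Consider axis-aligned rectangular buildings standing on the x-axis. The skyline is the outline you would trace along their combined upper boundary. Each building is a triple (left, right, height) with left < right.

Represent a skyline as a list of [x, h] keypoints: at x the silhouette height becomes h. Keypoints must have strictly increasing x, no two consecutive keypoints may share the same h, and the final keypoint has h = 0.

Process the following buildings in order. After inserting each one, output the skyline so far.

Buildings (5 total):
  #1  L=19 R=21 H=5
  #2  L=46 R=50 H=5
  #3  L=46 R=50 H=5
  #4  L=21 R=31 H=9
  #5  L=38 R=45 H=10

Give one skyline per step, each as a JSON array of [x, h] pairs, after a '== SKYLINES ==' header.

== SKYLINES ==
[[19,5],[21,0]]
[[19,5],[21,0],[46,5],[50,0]]
[[19,5],[21,0],[46,5],[50,0]]
[[19,5],[21,9],[31,0],[46,5],[50,0]]
[[19,5],[21,9],[31,0],[38,10],[45,0],[46,5],[50,0]]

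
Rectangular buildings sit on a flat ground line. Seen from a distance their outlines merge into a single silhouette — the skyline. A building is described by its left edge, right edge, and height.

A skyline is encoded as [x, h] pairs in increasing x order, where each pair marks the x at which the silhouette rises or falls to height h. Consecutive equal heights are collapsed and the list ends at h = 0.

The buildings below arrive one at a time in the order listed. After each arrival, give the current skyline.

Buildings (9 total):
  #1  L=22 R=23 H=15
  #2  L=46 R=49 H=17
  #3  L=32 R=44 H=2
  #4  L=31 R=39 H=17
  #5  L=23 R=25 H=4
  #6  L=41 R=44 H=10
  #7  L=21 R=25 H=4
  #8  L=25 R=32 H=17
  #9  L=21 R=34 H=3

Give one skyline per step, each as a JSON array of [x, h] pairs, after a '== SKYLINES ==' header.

== SKYLINES ==
[[22,15],[23,0]]
[[22,15],[23,0],[46,17],[49,0]]
[[22,15],[23,0],[32,2],[44,0],[46,17],[49,0]]
[[22,15],[23,0],[31,17],[39,2],[44,0],[46,17],[49,0]]
[[22,15],[23,4],[25,0],[31,17],[39,2],[44,0],[46,17],[49,0]]
[[22,15],[23,4],[25,0],[31,17],[39,2],[41,10],[44,0],[46,17],[49,0]]
[[21,4],[22,15],[23,4],[25,0],[31,17],[39,2],[41,10],[44,0],[46,17],[49,0]]
[[21,4],[22,15],[23,4],[25,17],[39,2],[41,10],[44,0],[46,17],[49,0]]
[[21,4],[22,15],[23,4],[25,17],[39,2],[41,10],[44,0],[46,17],[49,0]]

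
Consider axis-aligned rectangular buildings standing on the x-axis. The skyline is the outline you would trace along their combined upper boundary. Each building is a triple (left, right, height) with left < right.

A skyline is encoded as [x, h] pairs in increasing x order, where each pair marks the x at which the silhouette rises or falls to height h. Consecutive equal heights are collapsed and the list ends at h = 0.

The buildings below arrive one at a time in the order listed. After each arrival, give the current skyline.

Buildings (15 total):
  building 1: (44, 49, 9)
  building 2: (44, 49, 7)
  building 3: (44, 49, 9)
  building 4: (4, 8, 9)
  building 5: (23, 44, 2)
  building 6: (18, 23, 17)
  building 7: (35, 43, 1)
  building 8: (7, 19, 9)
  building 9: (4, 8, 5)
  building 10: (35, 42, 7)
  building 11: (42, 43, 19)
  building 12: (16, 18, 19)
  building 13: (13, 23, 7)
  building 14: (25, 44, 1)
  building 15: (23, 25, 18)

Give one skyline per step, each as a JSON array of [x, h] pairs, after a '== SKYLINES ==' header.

== SKYLINES ==
[[44,9],[49,0]]
[[44,9],[49,0]]
[[44,9],[49,0]]
[[4,9],[8,0],[44,9],[49,0]]
[[4,9],[8,0],[23,2],[44,9],[49,0]]
[[4,9],[8,0],[18,17],[23,2],[44,9],[49,0]]
[[4,9],[8,0],[18,17],[23,2],[44,9],[49,0]]
[[4,9],[18,17],[23,2],[44,9],[49,0]]
[[4,9],[18,17],[23,2],[44,9],[49,0]]
[[4,9],[18,17],[23,2],[35,7],[42,2],[44,9],[49,0]]
[[4,9],[18,17],[23,2],[35,7],[42,19],[43,2],[44,9],[49,0]]
[[4,9],[16,19],[18,17],[23,2],[35,7],[42,19],[43,2],[44,9],[49,0]]
[[4,9],[16,19],[18,17],[23,2],[35,7],[42,19],[43,2],[44,9],[49,0]]
[[4,9],[16,19],[18,17],[23,2],[35,7],[42,19],[43,2],[44,9],[49,0]]
[[4,9],[16,19],[18,17],[23,18],[25,2],[35,7],[42,19],[43,2],[44,9],[49,0]]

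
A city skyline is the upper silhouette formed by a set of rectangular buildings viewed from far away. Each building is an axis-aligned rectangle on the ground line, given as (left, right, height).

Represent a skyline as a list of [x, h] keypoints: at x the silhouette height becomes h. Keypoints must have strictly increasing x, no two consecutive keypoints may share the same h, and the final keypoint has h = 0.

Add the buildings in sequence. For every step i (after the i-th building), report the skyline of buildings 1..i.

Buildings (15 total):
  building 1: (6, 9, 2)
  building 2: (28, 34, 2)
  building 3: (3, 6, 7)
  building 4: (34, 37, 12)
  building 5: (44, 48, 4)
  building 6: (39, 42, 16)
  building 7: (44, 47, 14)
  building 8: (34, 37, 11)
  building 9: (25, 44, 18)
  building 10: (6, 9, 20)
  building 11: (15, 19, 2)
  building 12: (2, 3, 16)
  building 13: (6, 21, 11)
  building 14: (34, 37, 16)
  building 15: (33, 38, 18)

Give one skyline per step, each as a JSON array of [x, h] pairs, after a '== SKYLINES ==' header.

== SKYLINES ==
[[6,2],[9,0]]
[[6,2],[9,0],[28,2],[34,0]]
[[3,7],[6,2],[9,0],[28,2],[34,0]]
[[3,7],[6,2],[9,0],[28,2],[34,12],[37,0]]
[[3,7],[6,2],[9,0],[28,2],[34,12],[37,0],[44,4],[48,0]]
[[3,7],[6,2],[9,0],[28,2],[34,12],[37,0],[39,16],[42,0],[44,4],[48,0]]
[[3,7],[6,2],[9,0],[28,2],[34,12],[37,0],[39,16],[42,0],[44,14],[47,4],[48,0]]
[[3,7],[6,2],[9,0],[28,2],[34,12],[37,0],[39,16],[42,0],[44,14],[47,4],[48,0]]
[[3,7],[6,2],[9,0],[25,18],[44,14],[47,4],[48,0]]
[[3,7],[6,20],[9,0],[25,18],[44,14],[47,4],[48,0]]
[[3,7],[6,20],[9,0],[15,2],[19,0],[25,18],[44,14],[47,4],[48,0]]
[[2,16],[3,7],[6,20],[9,0],[15,2],[19,0],[25,18],[44,14],[47,4],[48,0]]
[[2,16],[3,7],[6,20],[9,11],[21,0],[25,18],[44,14],[47,4],[48,0]]
[[2,16],[3,7],[6,20],[9,11],[21,0],[25,18],[44,14],[47,4],[48,0]]
[[2,16],[3,7],[6,20],[9,11],[21,0],[25,18],[44,14],[47,4],[48,0]]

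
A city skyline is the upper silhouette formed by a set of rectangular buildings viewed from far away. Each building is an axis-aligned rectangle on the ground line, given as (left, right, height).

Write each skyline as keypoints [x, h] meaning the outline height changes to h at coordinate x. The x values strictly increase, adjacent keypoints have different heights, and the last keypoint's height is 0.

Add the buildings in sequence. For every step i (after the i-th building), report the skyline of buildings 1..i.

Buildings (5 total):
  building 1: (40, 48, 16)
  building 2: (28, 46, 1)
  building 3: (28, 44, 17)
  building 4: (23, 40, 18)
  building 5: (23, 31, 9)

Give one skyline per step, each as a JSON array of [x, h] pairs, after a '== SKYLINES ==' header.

== SKYLINES ==
[[40,16],[48,0]]
[[28,1],[40,16],[48,0]]
[[28,17],[44,16],[48,0]]
[[23,18],[40,17],[44,16],[48,0]]
[[23,18],[40,17],[44,16],[48,0]]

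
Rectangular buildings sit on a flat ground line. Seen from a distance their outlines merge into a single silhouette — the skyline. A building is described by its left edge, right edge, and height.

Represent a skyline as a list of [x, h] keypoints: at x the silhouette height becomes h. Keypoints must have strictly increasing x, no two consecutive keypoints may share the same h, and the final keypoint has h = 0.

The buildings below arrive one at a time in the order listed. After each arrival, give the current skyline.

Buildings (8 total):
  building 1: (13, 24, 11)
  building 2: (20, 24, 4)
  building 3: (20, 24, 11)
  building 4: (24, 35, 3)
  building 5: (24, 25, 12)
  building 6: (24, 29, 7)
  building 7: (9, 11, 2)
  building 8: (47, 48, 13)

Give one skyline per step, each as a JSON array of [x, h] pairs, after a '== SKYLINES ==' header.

== SKYLINES ==
[[13,11],[24,0]]
[[13,11],[24,0]]
[[13,11],[24,0]]
[[13,11],[24,3],[35,0]]
[[13,11],[24,12],[25,3],[35,0]]
[[13,11],[24,12],[25,7],[29,3],[35,0]]
[[9,2],[11,0],[13,11],[24,12],[25,7],[29,3],[35,0]]
[[9,2],[11,0],[13,11],[24,12],[25,7],[29,3],[35,0],[47,13],[48,0]]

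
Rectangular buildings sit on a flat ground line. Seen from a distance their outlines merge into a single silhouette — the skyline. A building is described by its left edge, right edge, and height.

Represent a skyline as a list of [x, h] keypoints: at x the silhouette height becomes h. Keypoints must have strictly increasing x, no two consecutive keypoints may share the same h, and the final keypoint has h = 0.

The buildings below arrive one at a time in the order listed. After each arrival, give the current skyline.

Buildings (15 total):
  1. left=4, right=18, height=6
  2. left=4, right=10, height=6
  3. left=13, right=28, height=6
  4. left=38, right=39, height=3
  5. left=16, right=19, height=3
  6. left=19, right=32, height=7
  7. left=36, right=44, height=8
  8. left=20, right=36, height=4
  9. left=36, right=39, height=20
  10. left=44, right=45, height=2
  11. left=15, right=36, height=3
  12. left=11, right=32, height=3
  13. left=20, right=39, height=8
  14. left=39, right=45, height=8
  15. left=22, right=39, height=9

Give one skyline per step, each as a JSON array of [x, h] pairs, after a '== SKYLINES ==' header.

== SKYLINES ==
[[4,6],[18,0]]
[[4,6],[18,0]]
[[4,6],[28,0]]
[[4,6],[28,0],[38,3],[39,0]]
[[4,6],[28,0],[38,3],[39,0]]
[[4,6],[19,7],[32,0],[38,3],[39,0]]
[[4,6],[19,7],[32,0],[36,8],[44,0]]
[[4,6],[19,7],[32,4],[36,8],[44,0]]
[[4,6],[19,7],[32,4],[36,20],[39,8],[44,0]]
[[4,6],[19,7],[32,4],[36,20],[39,8],[44,2],[45,0]]
[[4,6],[19,7],[32,4],[36,20],[39,8],[44,2],[45,0]]
[[4,6],[19,7],[32,4],[36,20],[39,8],[44,2],[45,0]]
[[4,6],[19,7],[20,8],[36,20],[39,8],[44,2],[45,0]]
[[4,6],[19,7],[20,8],[36,20],[39,8],[45,0]]
[[4,6],[19,7],[20,8],[22,9],[36,20],[39,8],[45,0]]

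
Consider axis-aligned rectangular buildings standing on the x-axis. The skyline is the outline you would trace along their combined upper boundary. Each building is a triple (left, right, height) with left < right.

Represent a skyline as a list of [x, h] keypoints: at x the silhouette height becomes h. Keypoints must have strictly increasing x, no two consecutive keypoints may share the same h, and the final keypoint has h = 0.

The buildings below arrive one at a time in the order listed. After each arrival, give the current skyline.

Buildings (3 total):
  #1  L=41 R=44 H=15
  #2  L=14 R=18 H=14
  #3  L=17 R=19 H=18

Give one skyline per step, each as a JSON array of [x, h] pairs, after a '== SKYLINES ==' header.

== SKYLINES ==
[[41,15],[44,0]]
[[14,14],[18,0],[41,15],[44,0]]
[[14,14],[17,18],[19,0],[41,15],[44,0]]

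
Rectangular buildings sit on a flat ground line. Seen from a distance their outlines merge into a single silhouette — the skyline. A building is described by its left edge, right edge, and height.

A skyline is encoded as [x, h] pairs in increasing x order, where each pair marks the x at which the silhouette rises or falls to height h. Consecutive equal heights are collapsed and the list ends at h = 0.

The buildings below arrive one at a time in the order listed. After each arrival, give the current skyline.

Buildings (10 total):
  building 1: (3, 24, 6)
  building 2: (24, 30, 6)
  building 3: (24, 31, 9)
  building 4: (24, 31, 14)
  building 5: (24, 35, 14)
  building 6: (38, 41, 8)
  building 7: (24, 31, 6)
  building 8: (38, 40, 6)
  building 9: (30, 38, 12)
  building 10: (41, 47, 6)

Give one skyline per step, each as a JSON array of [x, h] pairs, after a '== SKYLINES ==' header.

== SKYLINES ==
[[3,6],[24,0]]
[[3,6],[30,0]]
[[3,6],[24,9],[31,0]]
[[3,6],[24,14],[31,0]]
[[3,6],[24,14],[35,0]]
[[3,6],[24,14],[35,0],[38,8],[41,0]]
[[3,6],[24,14],[35,0],[38,8],[41,0]]
[[3,6],[24,14],[35,0],[38,8],[41,0]]
[[3,6],[24,14],[35,12],[38,8],[41,0]]
[[3,6],[24,14],[35,12],[38,8],[41,6],[47,0]]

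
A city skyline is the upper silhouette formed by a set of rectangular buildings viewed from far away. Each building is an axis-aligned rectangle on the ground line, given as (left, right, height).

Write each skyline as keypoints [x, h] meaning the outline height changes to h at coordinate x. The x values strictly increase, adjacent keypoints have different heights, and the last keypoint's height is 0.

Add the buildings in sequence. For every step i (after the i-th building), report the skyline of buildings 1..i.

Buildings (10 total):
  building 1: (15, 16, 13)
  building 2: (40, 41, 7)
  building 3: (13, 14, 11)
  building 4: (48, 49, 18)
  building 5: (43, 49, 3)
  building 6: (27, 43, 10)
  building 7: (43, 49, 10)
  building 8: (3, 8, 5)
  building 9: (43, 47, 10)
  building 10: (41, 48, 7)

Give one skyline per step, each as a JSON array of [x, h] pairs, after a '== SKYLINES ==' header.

== SKYLINES ==
[[15,13],[16,0]]
[[15,13],[16,0],[40,7],[41,0]]
[[13,11],[14,0],[15,13],[16,0],[40,7],[41,0]]
[[13,11],[14,0],[15,13],[16,0],[40,7],[41,0],[48,18],[49,0]]
[[13,11],[14,0],[15,13],[16,0],[40,7],[41,0],[43,3],[48,18],[49,0]]
[[13,11],[14,0],[15,13],[16,0],[27,10],[43,3],[48,18],[49,0]]
[[13,11],[14,0],[15,13],[16,0],[27,10],[48,18],[49,0]]
[[3,5],[8,0],[13,11],[14,0],[15,13],[16,0],[27,10],[48,18],[49,0]]
[[3,5],[8,0],[13,11],[14,0],[15,13],[16,0],[27,10],[48,18],[49,0]]
[[3,5],[8,0],[13,11],[14,0],[15,13],[16,0],[27,10],[48,18],[49,0]]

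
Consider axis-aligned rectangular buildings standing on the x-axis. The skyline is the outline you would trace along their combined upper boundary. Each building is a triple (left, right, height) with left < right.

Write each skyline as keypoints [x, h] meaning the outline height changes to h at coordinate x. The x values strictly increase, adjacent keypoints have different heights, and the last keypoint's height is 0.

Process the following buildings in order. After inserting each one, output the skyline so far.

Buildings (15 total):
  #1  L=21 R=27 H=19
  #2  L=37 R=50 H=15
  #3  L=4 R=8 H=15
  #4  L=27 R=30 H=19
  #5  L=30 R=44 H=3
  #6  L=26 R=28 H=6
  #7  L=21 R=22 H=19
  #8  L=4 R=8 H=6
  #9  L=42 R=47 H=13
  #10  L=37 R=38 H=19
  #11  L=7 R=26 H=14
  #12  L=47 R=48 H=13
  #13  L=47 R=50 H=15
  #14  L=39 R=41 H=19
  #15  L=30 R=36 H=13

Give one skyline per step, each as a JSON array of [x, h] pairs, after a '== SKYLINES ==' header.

== SKYLINES ==
[[21,19],[27,0]]
[[21,19],[27,0],[37,15],[50,0]]
[[4,15],[8,0],[21,19],[27,0],[37,15],[50,0]]
[[4,15],[8,0],[21,19],[30,0],[37,15],[50,0]]
[[4,15],[8,0],[21,19],[30,3],[37,15],[50,0]]
[[4,15],[8,0],[21,19],[30,3],[37,15],[50,0]]
[[4,15],[8,0],[21,19],[30,3],[37,15],[50,0]]
[[4,15],[8,0],[21,19],[30,3],[37,15],[50,0]]
[[4,15],[8,0],[21,19],[30,3],[37,15],[50,0]]
[[4,15],[8,0],[21,19],[30,3],[37,19],[38,15],[50,0]]
[[4,15],[8,14],[21,19],[30,3],[37,19],[38,15],[50,0]]
[[4,15],[8,14],[21,19],[30,3],[37,19],[38,15],[50,0]]
[[4,15],[8,14],[21,19],[30,3],[37,19],[38,15],[50,0]]
[[4,15],[8,14],[21,19],[30,3],[37,19],[38,15],[39,19],[41,15],[50,0]]
[[4,15],[8,14],[21,19],[30,13],[36,3],[37,19],[38,15],[39,19],[41,15],[50,0]]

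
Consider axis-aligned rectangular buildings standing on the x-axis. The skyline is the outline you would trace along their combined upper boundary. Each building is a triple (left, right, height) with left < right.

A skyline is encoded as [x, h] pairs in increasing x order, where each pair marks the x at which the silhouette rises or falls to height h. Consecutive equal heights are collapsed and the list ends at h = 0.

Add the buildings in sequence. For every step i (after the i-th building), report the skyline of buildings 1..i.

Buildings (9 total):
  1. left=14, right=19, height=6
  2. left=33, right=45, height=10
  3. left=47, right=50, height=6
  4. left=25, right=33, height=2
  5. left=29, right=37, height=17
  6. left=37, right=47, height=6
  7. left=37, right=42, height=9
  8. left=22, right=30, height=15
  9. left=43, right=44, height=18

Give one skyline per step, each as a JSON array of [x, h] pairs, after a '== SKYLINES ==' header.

== SKYLINES ==
[[14,6],[19,0]]
[[14,6],[19,0],[33,10],[45,0]]
[[14,6],[19,0],[33,10],[45,0],[47,6],[50,0]]
[[14,6],[19,0],[25,2],[33,10],[45,0],[47,6],[50,0]]
[[14,6],[19,0],[25,2],[29,17],[37,10],[45,0],[47,6],[50,0]]
[[14,6],[19,0],[25,2],[29,17],[37,10],[45,6],[50,0]]
[[14,6],[19,0],[25,2],[29,17],[37,10],[45,6],[50,0]]
[[14,6],[19,0],[22,15],[29,17],[37,10],[45,6],[50,0]]
[[14,6],[19,0],[22,15],[29,17],[37,10],[43,18],[44,10],[45,6],[50,0]]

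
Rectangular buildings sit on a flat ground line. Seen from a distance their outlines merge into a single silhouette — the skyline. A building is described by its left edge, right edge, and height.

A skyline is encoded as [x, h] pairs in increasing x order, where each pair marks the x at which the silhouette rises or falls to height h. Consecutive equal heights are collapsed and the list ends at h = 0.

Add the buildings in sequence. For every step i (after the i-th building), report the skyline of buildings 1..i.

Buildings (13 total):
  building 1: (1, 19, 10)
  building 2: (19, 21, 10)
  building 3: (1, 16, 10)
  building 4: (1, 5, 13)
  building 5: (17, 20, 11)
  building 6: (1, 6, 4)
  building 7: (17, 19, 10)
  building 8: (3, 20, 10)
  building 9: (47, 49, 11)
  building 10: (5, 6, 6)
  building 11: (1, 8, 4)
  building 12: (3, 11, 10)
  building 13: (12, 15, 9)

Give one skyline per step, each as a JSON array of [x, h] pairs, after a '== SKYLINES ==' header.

== SKYLINES ==
[[1,10],[19,0]]
[[1,10],[21,0]]
[[1,10],[21,0]]
[[1,13],[5,10],[21,0]]
[[1,13],[5,10],[17,11],[20,10],[21,0]]
[[1,13],[5,10],[17,11],[20,10],[21,0]]
[[1,13],[5,10],[17,11],[20,10],[21,0]]
[[1,13],[5,10],[17,11],[20,10],[21,0]]
[[1,13],[5,10],[17,11],[20,10],[21,0],[47,11],[49,0]]
[[1,13],[5,10],[17,11],[20,10],[21,0],[47,11],[49,0]]
[[1,13],[5,10],[17,11],[20,10],[21,0],[47,11],[49,0]]
[[1,13],[5,10],[17,11],[20,10],[21,0],[47,11],[49,0]]
[[1,13],[5,10],[17,11],[20,10],[21,0],[47,11],[49,0]]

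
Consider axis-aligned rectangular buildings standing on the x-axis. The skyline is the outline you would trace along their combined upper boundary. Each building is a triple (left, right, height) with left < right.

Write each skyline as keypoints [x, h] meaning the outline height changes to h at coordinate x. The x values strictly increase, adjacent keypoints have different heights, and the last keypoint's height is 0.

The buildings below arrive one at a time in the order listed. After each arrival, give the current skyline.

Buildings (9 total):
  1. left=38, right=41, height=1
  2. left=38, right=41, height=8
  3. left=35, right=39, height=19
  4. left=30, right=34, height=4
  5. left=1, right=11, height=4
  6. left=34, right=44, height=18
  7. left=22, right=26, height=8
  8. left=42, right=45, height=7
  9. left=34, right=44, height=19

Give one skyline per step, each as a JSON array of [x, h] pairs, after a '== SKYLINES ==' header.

== SKYLINES ==
[[38,1],[41,0]]
[[38,8],[41,0]]
[[35,19],[39,8],[41,0]]
[[30,4],[34,0],[35,19],[39,8],[41,0]]
[[1,4],[11,0],[30,4],[34,0],[35,19],[39,8],[41,0]]
[[1,4],[11,0],[30,4],[34,18],[35,19],[39,18],[44,0]]
[[1,4],[11,0],[22,8],[26,0],[30,4],[34,18],[35,19],[39,18],[44,0]]
[[1,4],[11,0],[22,8],[26,0],[30,4],[34,18],[35,19],[39,18],[44,7],[45,0]]
[[1,4],[11,0],[22,8],[26,0],[30,4],[34,19],[44,7],[45,0]]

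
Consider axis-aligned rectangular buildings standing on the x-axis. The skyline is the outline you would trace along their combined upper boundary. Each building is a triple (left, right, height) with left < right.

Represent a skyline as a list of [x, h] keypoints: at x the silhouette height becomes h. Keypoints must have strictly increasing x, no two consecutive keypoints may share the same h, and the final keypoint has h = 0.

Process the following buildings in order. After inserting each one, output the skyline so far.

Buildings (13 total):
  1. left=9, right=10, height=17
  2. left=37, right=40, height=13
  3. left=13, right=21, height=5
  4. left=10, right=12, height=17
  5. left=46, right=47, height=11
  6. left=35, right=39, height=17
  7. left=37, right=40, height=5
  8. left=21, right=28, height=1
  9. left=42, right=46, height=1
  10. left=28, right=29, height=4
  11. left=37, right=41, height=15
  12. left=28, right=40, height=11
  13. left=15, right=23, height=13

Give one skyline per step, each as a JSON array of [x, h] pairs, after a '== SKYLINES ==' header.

== SKYLINES ==
[[9,17],[10,0]]
[[9,17],[10,0],[37,13],[40,0]]
[[9,17],[10,0],[13,5],[21,0],[37,13],[40,0]]
[[9,17],[12,0],[13,5],[21,0],[37,13],[40,0]]
[[9,17],[12,0],[13,5],[21,0],[37,13],[40,0],[46,11],[47,0]]
[[9,17],[12,0],[13,5],[21,0],[35,17],[39,13],[40,0],[46,11],[47,0]]
[[9,17],[12,0],[13,5],[21,0],[35,17],[39,13],[40,0],[46,11],[47,0]]
[[9,17],[12,0],[13,5],[21,1],[28,0],[35,17],[39,13],[40,0],[46,11],[47,0]]
[[9,17],[12,0],[13,5],[21,1],[28,0],[35,17],[39,13],[40,0],[42,1],[46,11],[47,0]]
[[9,17],[12,0],[13,5],[21,1],[28,4],[29,0],[35,17],[39,13],[40,0],[42,1],[46,11],[47,0]]
[[9,17],[12,0],[13,5],[21,1],[28,4],[29,0],[35,17],[39,15],[41,0],[42,1],[46,11],[47,0]]
[[9,17],[12,0],[13,5],[21,1],[28,11],[35,17],[39,15],[41,0],[42,1],[46,11],[47,0]]
[[9,17],[12,0],[13,5],[15,13],[23,1],[28,11],[35,17],[39,15],[41,0],[42,1],[46,11],[47,0]]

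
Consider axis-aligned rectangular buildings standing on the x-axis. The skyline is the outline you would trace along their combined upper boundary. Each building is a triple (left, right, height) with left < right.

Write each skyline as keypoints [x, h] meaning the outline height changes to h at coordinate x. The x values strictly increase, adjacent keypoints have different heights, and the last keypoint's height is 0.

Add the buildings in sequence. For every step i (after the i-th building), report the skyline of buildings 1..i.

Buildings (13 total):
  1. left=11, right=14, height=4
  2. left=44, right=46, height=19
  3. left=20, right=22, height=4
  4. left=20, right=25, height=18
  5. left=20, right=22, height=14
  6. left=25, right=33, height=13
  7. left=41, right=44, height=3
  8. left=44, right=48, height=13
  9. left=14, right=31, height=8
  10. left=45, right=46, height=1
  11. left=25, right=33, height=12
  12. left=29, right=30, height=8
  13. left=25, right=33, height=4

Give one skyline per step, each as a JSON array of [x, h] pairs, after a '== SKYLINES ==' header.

== SKYLINES ==
[[11,4],[14,0]]
[[11,4],[14,0],[44,19],[46,0]]
[[11,4],[14,0],[20,4],[22,0],[44,19],[46,0]]
[[11,4],[14,0],[20,18],[25,0],[44,19],[46,0]]
[[11,4],[14,0],[20,18],[25,0],[44,19],[46,0]]
[[11,4],[14,0],[20,18],[25,13],[33,0],[44,19],[46,0]]
[[11,4],[14,0],[20,18],[25,13],[33,0],[41,3],[44,19],[46,0]]
[[11,4],[14,0],[20,18],[25,13],[33,0],[41,3],[44,19],[46,13],[48,0]]
[[11,4],[14,8],[20,18],[25,13],[33,0],[41,3],[44,19],[46,13],[48,0]]
[[11,4],[14,8],[20,18],[25,13],[33,0],[41,3],[44,19],[46,13],[48,0]]
[[11,4],[14,8],[20,18],[25,13],[33,0],[41,3],[44,19],[46,13],[48,0]]
[[11,4],[14,8],[20,18],[25,13],[33,0],[41,3],[44,19],[46,13],[48,0]]
[[11,4],[14,8],[20,18],[25,13],[33,0],[41,3],[44,19],[46,13],[48,0]]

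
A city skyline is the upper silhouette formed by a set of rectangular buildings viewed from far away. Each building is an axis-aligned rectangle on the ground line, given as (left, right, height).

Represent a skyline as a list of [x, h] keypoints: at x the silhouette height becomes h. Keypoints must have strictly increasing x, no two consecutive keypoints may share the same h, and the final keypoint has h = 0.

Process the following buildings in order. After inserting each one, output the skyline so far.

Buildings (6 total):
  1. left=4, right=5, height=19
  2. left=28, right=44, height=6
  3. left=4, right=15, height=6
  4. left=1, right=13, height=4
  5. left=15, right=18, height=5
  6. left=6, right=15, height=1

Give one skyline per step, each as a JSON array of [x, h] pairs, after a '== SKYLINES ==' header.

== SKYLINES ==
[[4,19],[5,0]]
[[4,19],[5,0],[28,6],[44,0]]
[[4,19],[5,6],[15,0],[28,6],[44,0]]
[[1,4],[4,19],[5,6],[15,0],[28,6],[44,0]]
[[1,4],[4,19],[5,6],[15,5],[18,0],[28,6],[44,0]]
[[1,4],[4,19],[5,6],[15,5],[18,0],[28,6],[44,0]]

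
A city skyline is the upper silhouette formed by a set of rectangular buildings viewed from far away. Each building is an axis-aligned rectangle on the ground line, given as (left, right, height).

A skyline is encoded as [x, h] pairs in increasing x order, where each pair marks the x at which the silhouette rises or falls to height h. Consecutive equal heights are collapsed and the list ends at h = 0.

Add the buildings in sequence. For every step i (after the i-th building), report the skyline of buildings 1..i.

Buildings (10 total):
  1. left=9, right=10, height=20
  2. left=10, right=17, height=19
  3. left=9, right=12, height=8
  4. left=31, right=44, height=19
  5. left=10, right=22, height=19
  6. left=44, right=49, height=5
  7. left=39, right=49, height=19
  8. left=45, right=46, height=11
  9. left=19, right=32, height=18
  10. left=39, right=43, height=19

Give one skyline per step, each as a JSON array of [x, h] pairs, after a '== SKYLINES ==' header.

== SKYLINES ==
[[9,20],[10,0]]
[[9,20],[10,19],[17,0]]
[[9,20],[10,19],[17,0]]
[[9,20],[10,19],[17,0],[31,19],[44,0]]
[[9,20],[10,19],[22,0],[31,19],[44,0]]
[[9,20],[10,19],[22,0],[31,19],[44,5],[49,0]]
[[9,20],[10,19],[22,0],[31,19],[49,0]]
[[9,20],[10,19],[22,0],[31,19],[49,0]]
[[9,20],[10,19],[22,18],[31,19],[49,0]]
[[9,20],[10,19],[22,18],[31,19],[49,0]]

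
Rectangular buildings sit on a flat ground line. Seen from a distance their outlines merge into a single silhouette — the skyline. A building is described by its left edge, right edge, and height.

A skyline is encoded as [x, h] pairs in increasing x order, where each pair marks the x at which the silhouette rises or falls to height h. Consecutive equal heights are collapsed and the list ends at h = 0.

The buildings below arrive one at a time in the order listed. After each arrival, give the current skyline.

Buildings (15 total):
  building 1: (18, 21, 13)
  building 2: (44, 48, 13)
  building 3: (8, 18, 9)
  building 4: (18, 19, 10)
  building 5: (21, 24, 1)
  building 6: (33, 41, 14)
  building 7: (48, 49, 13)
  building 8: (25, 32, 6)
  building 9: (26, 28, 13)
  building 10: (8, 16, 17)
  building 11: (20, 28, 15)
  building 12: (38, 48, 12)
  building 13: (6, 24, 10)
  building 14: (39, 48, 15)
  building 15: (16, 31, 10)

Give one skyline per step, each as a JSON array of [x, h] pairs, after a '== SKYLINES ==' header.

== SKYLINES ==
[[18,13],[21,0]]
[[18,13],[21,0],[44,13],[48,0]]
[[8,9],[18,13],[21,0],[44,13],[48,0]]
[[8,9],[18,13],[21,0],[44,13],[48,0]]
[[8,9],[18,13],[21,1],[24,0],[44,13],[48,0]]
[[8,9],[18,13],[21,1],[24,0],[33,14],[41,0],[44,13],[48,0]]
[[8,9],[18,13],[21,1],[24,0],[33,14],[41,0],[44,13],[49,0]]
[[8,9],[18,13],[21,1],[24,0],[25,6],[32,0],[33,14],[41,0],[44,13],[49,0]]
[[8,9],[18,13],[21,1],[24,0],[25,6],[26,13],[28,6],[32,0],[33,14],[41,0],[44,13],[49,0]]
[[8,17],[16,9],[18,13],[21,1],[24,0],[25,6],[26,13],[28,6],[32,0],[33,14],[41,0],[44,13],[49,0]]
[[8,17],[16,9],[18,13],[20,15],[28,6],[32,0],[33,14],[41,0],[44,13],[49,0]]
[[8,17],[16,9],[18,13],[20,15],[28,6],[32,0],[33,14],[41,12],[44,13],[49,0]]
[[6,10],[8,17],[16,10],[18,13],[20,15],[28,6],[32,0],[33,14],[41,12],[44,13],[49,0]]
[[6,10],[8,17],[16,10],[18,13],[20,15],[28,6],[32,0],[33,14],[39,15],[48,13],[49,0]]
[[6,10],[8,17],[16,10],[18,13],[20,15],[28,10],[31,6],[32,0],[33,14],[39,15],[48,13],[49,0]]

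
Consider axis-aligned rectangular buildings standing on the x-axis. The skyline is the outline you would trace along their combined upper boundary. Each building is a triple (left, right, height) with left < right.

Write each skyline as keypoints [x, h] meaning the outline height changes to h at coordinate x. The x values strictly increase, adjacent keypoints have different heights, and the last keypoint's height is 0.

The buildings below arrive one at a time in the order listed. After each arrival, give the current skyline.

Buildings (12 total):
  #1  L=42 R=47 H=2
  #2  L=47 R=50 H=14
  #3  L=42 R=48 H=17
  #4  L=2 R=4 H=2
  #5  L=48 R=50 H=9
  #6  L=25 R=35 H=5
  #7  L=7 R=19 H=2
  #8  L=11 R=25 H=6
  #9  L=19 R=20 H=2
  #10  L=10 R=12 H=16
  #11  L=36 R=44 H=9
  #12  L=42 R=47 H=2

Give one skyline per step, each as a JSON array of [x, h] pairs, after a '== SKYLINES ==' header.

== SKYLINES ==
[[42,2],[47,0]]
[[42,2],[47,14],[50,0]]
[[42,17],[48,14],[50,0]]
[[2,2],[4,0],[42,17],[48,14],[50,0]]
[[2,2],[4,0],[42,17],[48,14],[50,0]]
[[2,2],[4,0],[25,5],[35,0],[42,17],[48,14],[50,0]]
[[2,2],[4,0],[7,2],[19,0],[25,5],[35,0],[42,17],[48,14],[50,0]]
[[2,2],[4,0],[7,2],[11,6],[25,5],[35,0],[42,17],[48,14],[50,0]]
[[2,2],[4,0],[7,2],[11,6],[25,5],[35,0],[42,17],[48,14],[50,0]]
[[2,2],[4,0],[7,2],[10,16],[12,6],[25,5],[35,0],[42,17],[48,14],[50,0]]
[[2,2],[4,0],[7,2],[10,16],[12,6],[25,5],[35,0],[36,9],[42,17],[48,14],[50,0]]
[[2,2],[4,0],[7,2],[10,16],[12,6],[25,5],[35,0],[36,9],[42,17],[48,14],[50,0]]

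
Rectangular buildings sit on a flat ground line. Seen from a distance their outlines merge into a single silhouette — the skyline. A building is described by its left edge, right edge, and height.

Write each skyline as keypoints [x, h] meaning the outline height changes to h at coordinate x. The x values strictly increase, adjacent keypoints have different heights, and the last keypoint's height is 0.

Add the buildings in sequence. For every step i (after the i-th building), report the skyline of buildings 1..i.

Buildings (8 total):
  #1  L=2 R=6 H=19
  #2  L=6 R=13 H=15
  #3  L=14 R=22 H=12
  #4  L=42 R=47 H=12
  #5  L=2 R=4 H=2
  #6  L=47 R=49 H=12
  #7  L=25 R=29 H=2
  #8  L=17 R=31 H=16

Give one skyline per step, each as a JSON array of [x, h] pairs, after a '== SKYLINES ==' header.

== SKYLINES ==
[[2,19],[6,0]]
[[2,19],[6,15],[13,0]]
[[2,19],[6,15],[13,0],[14,12],[22,0]]
[[2,19],[6,15],[13,0],[14,12],[22,0],[42,12],[47,0]]
[[2,19],[6,15],[13,0],[14,12],[22,0],[42,12],[47,0]]
[[2,19],[6,15],[13,0],[14,12],[22,0],[42,12],[49,0]]
[[2,19],[6,15],[13,0],[14,12],[22,0],[25,2],[29,0],[42,12],[49,0]]
[[2,19],[6,15],[13,0],[14,12],[17,16],[31,0],[42,12],[49,0]]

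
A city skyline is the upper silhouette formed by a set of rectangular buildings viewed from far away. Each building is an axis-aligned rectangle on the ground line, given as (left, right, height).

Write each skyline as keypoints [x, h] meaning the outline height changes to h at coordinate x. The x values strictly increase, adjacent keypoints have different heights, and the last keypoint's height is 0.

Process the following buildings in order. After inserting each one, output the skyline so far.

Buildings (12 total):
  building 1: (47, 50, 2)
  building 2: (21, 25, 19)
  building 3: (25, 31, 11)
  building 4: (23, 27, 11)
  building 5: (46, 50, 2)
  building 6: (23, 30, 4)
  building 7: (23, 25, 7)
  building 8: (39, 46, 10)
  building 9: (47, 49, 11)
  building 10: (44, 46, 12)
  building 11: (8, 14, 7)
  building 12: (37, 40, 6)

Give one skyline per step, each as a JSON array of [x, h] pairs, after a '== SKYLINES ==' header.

== SKYLINES ==
[[47,2],[50,0]]
[[21,19],[25,0],[47,2],[50,0]]
[[21,19],[25,11],[31,0],[47,2],[50,0]]
[[21,19],[25,11],[31,0],[47,2],[50,0]]
[[21,19],[25,11],[31,0],[46,2],[50,0]]
[[21,19],[25,11],[31,0],[46,2],[50,0]]
[[21,19],[25,11],[31,0],[46,2],[50,0]]
[[21,19],[25,11],[31,0],[39,10],[46,2],[50,0]]
[[21,19],[25,11],[31,0],[39,10],[46,2],[47,11],[49,2],[50,0]]
[[21,19],[25,11],[31,0],[39,10],[44,12],[46,2],[47,11],[49,2],[50,0]]
[[8,7],[14,0],[21,19],[25,11],[31,0],[39,10],[44,12],[46,2],[47,11],[49,2],[50,0]]
[[8,7],[14,0],[21,19],[25,11],[31,0],[37,6],[39,10],[44,12],[46,2],[47,11],[49,2],[50,0]]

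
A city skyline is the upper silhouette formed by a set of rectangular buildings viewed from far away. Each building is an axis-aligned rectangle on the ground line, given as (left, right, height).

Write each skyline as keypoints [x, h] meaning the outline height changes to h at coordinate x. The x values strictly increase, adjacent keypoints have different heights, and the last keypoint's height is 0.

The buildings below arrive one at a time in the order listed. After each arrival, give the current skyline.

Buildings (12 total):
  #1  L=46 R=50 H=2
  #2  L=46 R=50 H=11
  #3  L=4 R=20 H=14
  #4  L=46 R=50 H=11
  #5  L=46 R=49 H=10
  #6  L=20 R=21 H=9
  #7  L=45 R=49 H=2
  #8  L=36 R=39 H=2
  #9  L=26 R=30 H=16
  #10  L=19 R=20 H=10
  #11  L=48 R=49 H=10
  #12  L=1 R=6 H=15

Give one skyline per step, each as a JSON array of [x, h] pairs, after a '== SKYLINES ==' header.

== SKYLINES ==
[[46,2],[50,0]]
[[46,11],[50,0]]
[[4,14],[20,0],[46,11],[50,0]]
[[4,14],[20,0],[46,11],[50,0]]
[[4,14],[20,0],[46,11],[50,0]]
[[4,14],[20,9],[21,0],[46,11],[50,0]]
[[4,14],[20,9],[21,0],[45,2],[46,11],[50,0]]
[[4,14],[20,9],[21,0],[36,2],[39,0],[45,2],[46,11],[50,0]]
[[4,14],[20,9],[21,0],[26,16],[30,0],[36,2],[39,0],[45,2],[46,11],[50,0]]
[[4,14],[20,9],[21,0],[26,16],[30,0],[36,2],[39,0],[45,2],[46,11],[50,0]]
[[4,14],[20,9],[21,0],[26,16],[30,0],[36,2],[39,0],[45,2],[46,11],[50,0]]
[[1,15],[6,14],[20,9],[21,0],[26,16],[30,0],[36,2],[39,0],[45,2],[46,11],[50,0]]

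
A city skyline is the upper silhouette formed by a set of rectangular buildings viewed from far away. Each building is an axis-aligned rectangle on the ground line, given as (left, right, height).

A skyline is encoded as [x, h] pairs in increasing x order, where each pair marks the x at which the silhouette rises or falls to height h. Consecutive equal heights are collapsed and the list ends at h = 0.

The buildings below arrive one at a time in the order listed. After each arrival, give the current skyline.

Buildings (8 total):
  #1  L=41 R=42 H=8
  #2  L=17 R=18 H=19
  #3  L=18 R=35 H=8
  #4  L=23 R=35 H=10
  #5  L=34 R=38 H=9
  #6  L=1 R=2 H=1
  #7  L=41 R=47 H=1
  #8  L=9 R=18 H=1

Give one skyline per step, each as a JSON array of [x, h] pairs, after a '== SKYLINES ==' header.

== SKYLINES ==
[[41,8],[42,0]]
[[17,19],[18,0],[41,8],[42,0]]
[[17,19],[18,8],[35,0],[41,8],[42,0]]
[[17,19],[18,8],[23,10],[35,0],[41,8],[42,0]]
[[17,19],[18,8],[23,10],[35,9],[38,0],[41,8],[42,0]]
[[1,1],[2,0],[17,19],[18,8],[23,10],[35,9],[38,0],[41,8],[42,0]]
[[1,1],[2,0],[17,19],[18,8],[23,10],[35,9],[38,0],[41,8],[42,1],[47,0]]
[[1,1],[2,0],[9,1],[17,19],[18,8],[23,10],[35,9],[38,0],[41,8],[42,1],[47,0]]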